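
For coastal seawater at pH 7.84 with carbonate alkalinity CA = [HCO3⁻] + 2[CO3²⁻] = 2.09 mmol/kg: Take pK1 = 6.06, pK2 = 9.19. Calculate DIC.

DIC = 2.04 mmol/kg

CA = [HCO3⁻] + 2[CO3²⁻] = (α₁ + 2α₂)·DIC
At pH 7.84: [H⁺]/K1 = 10^-1.78 = 0.016596, K2/[H⁺] = 10^-1.35 = 0.044668
α₁ = 1/(1 + 0.016596 + 0.044668) = 1/1.0613 = 0.9423; α₂ = α₁·K2/[H⁺] = 0.04209
α₁ + 2α₂ = 1.0265
DIC = CA / (α₁ + 2α₂) = 2.09 / 1.0265 = 2.04 mmol/kg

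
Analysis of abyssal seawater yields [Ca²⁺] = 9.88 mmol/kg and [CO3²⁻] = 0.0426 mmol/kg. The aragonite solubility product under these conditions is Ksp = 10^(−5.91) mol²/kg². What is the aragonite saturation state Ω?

Ksp = 10^(−5.91) = 1.230×10^-6
Ω = [Ca²⁺][CO3²⁻]/Ksp = (9.88×10^-3)(0.0426×10^-3) / 1.230×10^-6 = 0.342

Ω = 0.342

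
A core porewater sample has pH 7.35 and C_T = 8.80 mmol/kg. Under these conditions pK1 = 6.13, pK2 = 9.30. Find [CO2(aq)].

[CO2*] = 0.495 mmol/kg

α₀ = 1 / (1 + K1/[H⁺] + K1K2/[H⁺]²) = 1 / (1 + 10^+1.22 + 10^-0.73)
   = 1 / (1 + 16.596 + 0.18621) = 1/17.782 = 0.05624
[CO2*] = α₀ × DIC = 0.05624 × 8.80 = 0.495 mmol/kg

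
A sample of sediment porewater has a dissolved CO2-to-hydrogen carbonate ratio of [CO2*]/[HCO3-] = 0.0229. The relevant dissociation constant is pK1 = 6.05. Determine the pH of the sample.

From K1 = [H⁺][HCO3-]/[CO2*]:  pH = pK1 − log₁₀([CO2*]/[HCO3-])
log₁₀(0.0229) = -1.640
pH = 6.05 − (-1.640) = 7.69

pH = 7.69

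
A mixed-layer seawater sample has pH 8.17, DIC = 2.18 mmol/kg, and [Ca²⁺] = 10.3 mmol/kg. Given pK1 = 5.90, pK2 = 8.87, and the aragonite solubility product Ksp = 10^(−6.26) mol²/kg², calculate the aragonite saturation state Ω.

Ω = 6.77

α₂ = 1 / (1 + [H⁺]/K2 + [H⁺]²/(K1K2)) = 1 / (1 + 10^+0.70 + 10^-1.57)
   = 1 / (1 + 5.0119 + 0.026915) = 1/6.0388 = 0.1656
[CO3²⁻] = α₂ × DIC = 0.1656 × 2.18 = 0.3610 mmol/kg
Ksp = 10^(−6.26) = 5.495×10^-7
Ω = [Ca²⁺][CO3²⁻]/Ksp = (10.3×10^-3)(3.610×10^-4) / 5.495×10^-7 = 6.77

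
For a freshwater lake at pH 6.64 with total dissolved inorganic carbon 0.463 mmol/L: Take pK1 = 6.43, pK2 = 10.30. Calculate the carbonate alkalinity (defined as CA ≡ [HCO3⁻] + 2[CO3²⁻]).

CA = [HCO3⁻] + 2[CO3²⁻] = (α₁ + 2α₂)·DIC
At pH 6.64: [H⁺]/K1 = 10^-0.21 = 0.61660, K2/[H⁺] = 10^-3.66 = 0.00021878
α₁ = 1/(1 + 0.61660 + 0.00021878) = 1/1.6168 = 0.6185; α₂ = α₁·K2/[H⁺] = 0.0001353
α₁ + 2α₂ = 0.6188
CA = 0.6188 × 0.463 = 0.286 mmol/L

CA = 0.286 mmol/L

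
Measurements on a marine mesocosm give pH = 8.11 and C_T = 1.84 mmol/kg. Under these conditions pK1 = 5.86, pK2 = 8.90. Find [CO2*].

[CO2*] = 8.86 μmol/kg

α₀ = 1 / (1 + K1/[H⁺] + K1K2/[H⁺]²) = 1 / (1 + 10^+2.25 + 10^+1.46)
   = 1 / (1 + 177.83 + 28.840) = 1/207.67 = 0.004815
[CO2*] = α₀ × DIC = 0.004815 × 1.84 = 0.00886 mmol/kg = 8.86 μmol/kg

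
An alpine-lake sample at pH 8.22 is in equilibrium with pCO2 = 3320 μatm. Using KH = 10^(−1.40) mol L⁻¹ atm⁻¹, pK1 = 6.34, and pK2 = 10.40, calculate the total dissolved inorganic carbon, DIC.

DIC = 10.2 mmol/L

[CO2*] = KH · pCO2 = 10^(−1.40) × 3320×10^-6 = 1.322×10^-4 mol/L
α₀ = 1/(1 + K1/[H⁺] + K1K2/[H⁺]²) = 1/(1 + 10^+1.88 + 10^-0.30) = 0.01293
DIC = [CO2*]/α₀ = 1.322×10^-4 / 0.01293 = 10.2 mmol/L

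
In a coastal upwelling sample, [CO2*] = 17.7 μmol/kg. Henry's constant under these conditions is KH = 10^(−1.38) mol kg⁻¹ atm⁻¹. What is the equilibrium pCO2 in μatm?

KH = 10^(−1.38) = 4.169×10^-2 mol kg⁻¹ atm⁻¹
pCO2 = [CO2*]/KH = 17.7×10^-6 / 4.169×10^-2 = 4.25×10^-4 atm = 425 μatm

pCO2 = 425 μatm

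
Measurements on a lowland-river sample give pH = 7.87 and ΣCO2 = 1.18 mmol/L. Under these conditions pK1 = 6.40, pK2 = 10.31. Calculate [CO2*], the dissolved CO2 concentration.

α₀ = 1 / (1 + K1/[H⁺] + K1K2/[H⁺]²) = 1 / (1 + 10^+1.47 + 10^-0.97)
   = 1 / (1 + 29.512 + 0.10715) = 1/30.619 = 0.03266
[CO2*] = α₀ × DIC = 0.03266 × 1.18 = 0.0385 mmol/L

[CO2*] = 0.0385 mmol/L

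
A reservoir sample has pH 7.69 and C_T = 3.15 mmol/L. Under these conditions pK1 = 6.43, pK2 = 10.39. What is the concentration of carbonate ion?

α₂ = 1 / (1 + [H⁺]/K2 + [H⁺]²/(K1K2)) = 1 / (1 + 10^+2.70 + 10^+1.44)
   = 1 / (1 + 501.19 + 27.542) = 1/529.73 = 0.001888
[CO3²⁻] = α₂ × DIC = 0.001888 × 3.15 = 0.00595 mmol/L = 5.95 μmol/L

[CO3²⁻] = 5.95 μmol/L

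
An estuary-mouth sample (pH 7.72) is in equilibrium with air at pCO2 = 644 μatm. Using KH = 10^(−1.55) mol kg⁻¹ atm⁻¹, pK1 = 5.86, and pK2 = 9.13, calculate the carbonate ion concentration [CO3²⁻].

[CO2*] = KH · pCO2 = 10^(−1.55) × 644×10^-6 = 1.815×10^-5 mol/kg
α₀ = 1/(1 + K1/[H⁺] + K1K2/[H⁺]²) = 1/(1 + 10^+1.86 + 10^+0.45) = 0.01311
DIC = [CO2*]/α₀ = 1.815×10^-5 / 0.01311 = 1.384 mmol/kg
[CO3²⁻] = α₂·DIC; α₂ = 0.03696, so [CO3²⁻] = 0.03696 × 1.384 = 0.0512 mmol/kg

[CO3²⁻] = 0.0512 mmol/kg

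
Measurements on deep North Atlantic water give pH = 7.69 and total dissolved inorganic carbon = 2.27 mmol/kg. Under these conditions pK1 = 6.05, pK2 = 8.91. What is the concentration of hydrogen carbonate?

[HCO3⁻] = 2.10 mmol/kg

α₁ = 1 / (1 + [H⁺]/K1 + K2/[H⁺]) = 1 / (1 + 10^-1.64 + 10^-1.22)
   = 1 / (1 + 0.022909 + 0.060256) = 1/1.0832 = 0.9232
[HCO3⁻] = α₁ × DIC = 0.9232 × 2.27 = 2.10 mmol/kg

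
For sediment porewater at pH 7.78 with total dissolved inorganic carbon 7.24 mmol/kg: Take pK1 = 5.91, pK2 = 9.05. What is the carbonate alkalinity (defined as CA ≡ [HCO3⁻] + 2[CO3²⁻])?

CA = 7.51 mmol/kg

CA = [HCO3⁻] + 2[CO3²⁻] = (α₁ + 2α₂)·DIC
At pH 7.78: [H⁺]/K1 = 10^-1.87 = 0.013490, K2/[H⁺] = 10^-1.27 = 0.053703
α₁ = 1/(1 + 0.013490 + 0.053703) = 1/1.0672 = 0.9370; α₂ = α₁·K2/[H⁺] = 0.05032
α₁ + 2α₂ = 1.0377
CA = 1.0377 × 7.24 = 7.51 mmol/kg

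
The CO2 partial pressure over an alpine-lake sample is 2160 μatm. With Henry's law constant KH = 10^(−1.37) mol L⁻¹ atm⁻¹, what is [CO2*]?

KH = 10^(−1.37) = 4.266×10^-2 mol L⁻¹ atm⁻¹
[CO2*] = KH · pCO2 = 4.266×10^-2 × 2160×10^-6 atm = 9.21×10^-5 mol/L

[CO2*] = 92.1 μmol/L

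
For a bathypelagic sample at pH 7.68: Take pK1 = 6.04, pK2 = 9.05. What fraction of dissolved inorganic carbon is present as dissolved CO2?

α₀ = 0.0215

α₀ = 1 / (1 + K1/[H⁺] + K1K2/[H⁺]²) = 1 / (1 + 10^+1.64 + 10^+0.27)
   = 1 / (1 + 43.652 + 1.8621) = 1/46.514 = 0.02150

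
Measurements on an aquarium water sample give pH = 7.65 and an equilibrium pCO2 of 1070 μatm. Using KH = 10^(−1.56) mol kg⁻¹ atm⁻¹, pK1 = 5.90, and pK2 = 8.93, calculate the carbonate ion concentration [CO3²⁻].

[CO3²⁻] = 0.0870 mmol/kg

[CO2*] = KH · pCO2 = 10^(−1.56) × 1070×10^-6 = 2.947×10^-5 mol/kg
α₀ = 1/(1 + K1/[H⁺] + K1K2/[H⁺]²) = 1/(1 + 10^+1.75 + 10^+0.47) = 0.01662
DIC = [CO2*]/α₀ = 2.947×10^-5 / 0.01662 = 1.774 mmol/kg
[CO3²⁻] = α₂·DIC; α₂ = 0.04904, so [CO3²⁻] = 0.04904 × 1.774 = 0.0870 mmol/kg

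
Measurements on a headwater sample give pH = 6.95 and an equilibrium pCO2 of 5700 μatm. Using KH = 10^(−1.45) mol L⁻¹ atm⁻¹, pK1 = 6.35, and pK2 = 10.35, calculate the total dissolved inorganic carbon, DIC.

DIC = 1.01 mmol/L

[CO2*] = KH · pCO2 = 10^(−1.45) × 5700×10^-6 = 2.022×10^-4 mol/L
α₀ = 1/(1 + K1/[H⁺] + K1K2/[H⁺]²) = 1/(1 + 10^+0.60 + 10^-2.80) = 0.2007
DIC = [CO2*]/α₀ = 2.022×10^-4 / 0.2007 = 1.01 mmol/L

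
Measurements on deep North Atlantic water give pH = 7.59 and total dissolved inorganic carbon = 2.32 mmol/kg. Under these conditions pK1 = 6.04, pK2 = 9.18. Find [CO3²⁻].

[CO3²⁻] = 0.0566 mmol/kg

α₂ = 1 / (1 + [H⁺]/K2 + [H⁺]²/(K1K2)) = 1 / (1 + 10^+1.59 + 10^+0.04)
   = 1 / (1 + 38.905 + 1.0965) = 1/41.001 = 0.02439
[CO3²⁻] = α₂ × DIC = 0.02439 × 2.32 = 0.0566 mmol/kg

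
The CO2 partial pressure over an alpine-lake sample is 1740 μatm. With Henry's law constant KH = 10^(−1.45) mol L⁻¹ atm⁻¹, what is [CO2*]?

KH = 10^(−1.45) = 3.548×10^-2 mol L⁻¹ atm⁻¹
[CO2*] = KH · pCO2 = 3.548×10^-2 × 1740×10^-6 atm = 6.17×10^-5 mol/L

[CO2*] = 61.7 μmol/L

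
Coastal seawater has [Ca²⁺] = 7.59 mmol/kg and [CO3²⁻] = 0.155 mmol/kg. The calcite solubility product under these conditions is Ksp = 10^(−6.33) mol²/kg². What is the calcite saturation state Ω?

Ω = 2.52

Ksp = 10^(−6.33) = 4.677×10^-7
Ω = [Ca²⁺][CO3²⁻]/Ksp = (7.59×10^-3)(0.155×10^-3) / 4.677×10^-7 = 2.52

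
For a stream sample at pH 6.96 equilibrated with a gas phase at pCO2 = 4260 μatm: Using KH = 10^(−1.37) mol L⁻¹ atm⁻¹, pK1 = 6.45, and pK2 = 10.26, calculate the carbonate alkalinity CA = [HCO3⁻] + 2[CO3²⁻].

CA = 0.589 mmol/L

[CO2*] = KH · pCO2 = 10^(−1.37) × 4260×10^-6 = 1.817×10^-4 mol/L
α₀ = 1/(1 + K1/[H⁺] + K1K2/[H⁺]²) = 1/(1 + 10^+0.51 + 10^-2.79) = 0.2360
DIC = [CO2*]/α₀ = 1.817×10^-4 / 0.2360 = 0.7701 mmol/L
CA = (α₁ + 2α₂)·DIC = (0.7636 + 2×0.0003827) × 0.7701 = 0.589 mmol/L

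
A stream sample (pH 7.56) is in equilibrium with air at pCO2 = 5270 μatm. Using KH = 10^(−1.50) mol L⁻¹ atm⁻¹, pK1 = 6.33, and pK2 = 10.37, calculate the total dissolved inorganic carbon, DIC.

[CO2*] = KH · pCO2 = 10^(−1.50) × 5270×10^-6 = 1.667×10^-4 mol/L
α₀ = 1/(1 + K1/[H⁺] + K1K2/[H⁺]²) = 1/(1 + 10^+1.23 + 10^-1.58) = 0.05553
DIC = [CO2*]/α₀ = 1.667×10^-4 / 0.05553 = 3.00 mmol/L

DIC = 3.00 mmol/L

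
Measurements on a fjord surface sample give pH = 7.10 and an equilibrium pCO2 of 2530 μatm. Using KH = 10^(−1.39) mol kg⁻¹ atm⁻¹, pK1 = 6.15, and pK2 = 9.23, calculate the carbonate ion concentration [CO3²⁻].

[CO2*] = KH · pCO2 = 10^(−1.39) × 2530×10^-6 = 1.031×10^-4 mol/kg
α₀ = 1/(1 + K1/[H⁺] + K1K2/[H⁺]²) = 1/(1 + 10^+0.95 + 10^-1.18) = 0.1002
DIC = [CO2*]/α₀ = 1.031×10^-4 / 0.1002 = 1.028 mmol/kg
[CO3²⁻] = α₂·DIC; α₂ = 0.006621, so [CO3²⁻] = 0.006621 × 1.028 = 0.00681 mmol/kg = 6.81 μmol/kg

[CO3²⁻] = 6.81 μmol/kg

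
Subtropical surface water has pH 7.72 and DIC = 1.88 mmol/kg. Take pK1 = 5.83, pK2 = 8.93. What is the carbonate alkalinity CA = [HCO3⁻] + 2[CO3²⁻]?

CA = 1.97 mmol/kg

CA = [HCO3⁻] + 2[CO3²⁻] = (α₁ + 2α₂)·DIC
At pH 7.72: [H⁺]/K1 = 10^-1.89 = 0.012882, K2/[H⁺] = 10^-1.21 = 0.061660
α₁ = 1/(1 + 0.012882 + 0.061660) = 1/1.0745 = 0.9306; α₂ = α₁·K2/[H⁺] = 0.05738
α₁ + 2α₂ = 1.0454
CA = 1.0454 × 1.88 = 1.97 mmol/kg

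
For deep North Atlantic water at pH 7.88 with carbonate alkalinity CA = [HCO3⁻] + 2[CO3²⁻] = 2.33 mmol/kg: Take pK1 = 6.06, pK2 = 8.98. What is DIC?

CA = [HCO3⁻] + 2[CO3²⁻] = (α₁ + 2α₂)·DIC
At pH 7.88: [H⁺]/K1 = 10^-1.82 = 0.015136, K2/[H⁺] = 10^-1.10 = 0.079433
α₁ = 1/(1 + 0.015136 + 0.079433) = 1/1.0946 = 0.9136; α₂ = α₁·K2/[H⁺] = 0.07257
α₁ + 2α₂ = 1.0587
DIC = CA / (α₁ + 2α₂) = 2.33 / 1.0587 = 2.20 mmol/kg

DIC = 2.20 mmol/kg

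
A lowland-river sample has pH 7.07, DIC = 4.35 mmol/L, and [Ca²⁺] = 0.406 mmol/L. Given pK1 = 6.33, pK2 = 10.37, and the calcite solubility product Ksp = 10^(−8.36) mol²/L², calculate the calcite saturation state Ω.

Ω = 0.171

α₂ = 1 / (1 + [H⁺]/K2 + [H⁺]²/(K1K2)) = 1 / (1 + 10^+3.30 + 10^+2.56)
   = 1 / (1 + 1995.3 + 363.08) = 1/2359.3 = 0.0004238
[CO3²⁻] = α₂ × DIC = 0.0004238 × 4.35 = 0.001844 mmol/L = 1.844 μmol/L
Ksp = 10^(−8.36) = 4.365×10^-9
Ω = [Ca²⁺][CO3²⁻]/Ksp = (0.406×10^-3)(1.844×10^-6) / 4.365×10^-9 = 0.171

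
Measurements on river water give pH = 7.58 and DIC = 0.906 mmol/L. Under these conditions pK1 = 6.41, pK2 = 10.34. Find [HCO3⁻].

[HCO3⁻] = 0.847 mmol/L

α₁ = 1 / (1 + [H⁺]/K1 + K2/[H⁺]) = 1 / (1 + 10^-1.17 + 10^-2.76)
   = 1 / (1 + 0.067608 + 0.0017378) = 1/1.0693 = 0.9352
[HCO3⁻] = α₁ × DIC = 0.9352 × 0.906 = 0.847 mmol/L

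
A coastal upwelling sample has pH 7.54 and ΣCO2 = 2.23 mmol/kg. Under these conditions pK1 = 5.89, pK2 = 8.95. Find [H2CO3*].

α₀ = 1 / (1 + K1/[H⁺] + K1K2/[H⁺]²) = 1 / (1 + 10^+1.65 + 10^+0.24)
   = 1 / (1 + 44.668 + 1.7378) = 1/47.406 = 0.02109
[CO2*] = α₀ × DIC = 0.02109 × 2.23 = 0.0470 mmol/kg

[CO2*] = 0.0470 mmol/kg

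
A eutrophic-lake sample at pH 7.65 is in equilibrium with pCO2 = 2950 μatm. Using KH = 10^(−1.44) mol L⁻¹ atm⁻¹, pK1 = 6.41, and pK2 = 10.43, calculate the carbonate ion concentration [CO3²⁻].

[CO2*] = KH · pCO2 = 10^(−1.44) × 2950×10^-6 = 1.071×10^-4 mol/L
α₀ = 1/(1 + K1/[H⁺] + K1K2/[H⁺]²) = 1/(1 + 10^+1.24 + 10^-1.54) = 0.05433
DIC = [CO2*]/α₀ = 1.071×10^-4 / 0.05433 = 1.972 mmol/L
[CO3²⁻] = α₂·DIC; α₂ = 0.001567, so [CO3²⁻] = 0.001567 × 1.972 = 0.00309 mmol/L = 3.09 μmol/L

[CO3²⁻] = 3.09 μmol/L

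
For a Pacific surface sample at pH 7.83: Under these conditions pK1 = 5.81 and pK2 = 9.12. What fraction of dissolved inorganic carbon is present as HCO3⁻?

α₁ = 1 / (1 + [H⁺]/K1 + K2/[H⁺]) = 1 / (1 + 10^-2.02 + 10^-1.29)
   = 1 / (1 + 0.0095499 + 0.051286) = 1/1.0608 = 0.9427

α₁ = 0.943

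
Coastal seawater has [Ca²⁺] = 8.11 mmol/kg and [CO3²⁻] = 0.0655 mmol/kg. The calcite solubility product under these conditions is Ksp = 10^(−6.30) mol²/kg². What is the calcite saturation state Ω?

Ω = 1.06

Ksp = 10^(−6.30) = 5.012×10^-7
Ω = [Ca²⁺][CO3²⁻]/Ksp = (8.11×10^-3)(0.0655×10^-3) / 5.012×10^-7 = 1.06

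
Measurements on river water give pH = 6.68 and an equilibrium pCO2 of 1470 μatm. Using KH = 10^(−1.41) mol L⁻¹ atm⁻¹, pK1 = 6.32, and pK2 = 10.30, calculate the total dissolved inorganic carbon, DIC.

DIC = 0.188 mmol/L

[CO2*] = KH · pCO2 = 10^(−1.41) × 1470×10^-6 = 5.719×10^-5 mol/L
α₀ = 1/(1 + K1/[H⁺] + K1K2/[H⁺]²) = 1/(1 + 10^+0.36 + 10^-3.26) = 0.3038
DIC = [CO2*]/α₀ = 5.719×10^-5 / 0.3038 = 0.188 mmol/L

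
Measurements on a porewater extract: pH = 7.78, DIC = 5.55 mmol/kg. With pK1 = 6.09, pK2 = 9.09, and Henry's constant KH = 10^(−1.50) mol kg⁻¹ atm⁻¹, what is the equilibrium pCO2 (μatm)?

α₀ = 1 / (1 + K1/[H⁺] + K1K2/[H⁺]²) = 1 / (1 + 10^+1.69 + 10^+0.38)
   = 1 / (1 + 48.978 + 2.3988) = 1/52.377 = 0.01909
[CO2*] = α₀ × DIC = 0.01909 × 5.55 = 0.1060 mmol/kg
pCO2 = [CO2*]/KH = 1.060×10^-4 / 3.162×10^-2 = 3350 μatm

pCO2 = 3350 μatm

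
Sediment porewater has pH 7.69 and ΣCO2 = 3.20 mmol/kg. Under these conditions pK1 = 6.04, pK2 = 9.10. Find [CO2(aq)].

[CO2*] = 0.0675 mmol/kg

α₀ = 1 / (1 + K1/[H⁺] + K1K2/[H⁺]²) = 1 / (1 + 10^+1.65 + 10^+0.24)
   = 1 / (1 + 44.668 + 1.7378) = 1/47.406 = 0.02109
[CO2*] = α₀ × DIC = 0.02109 × 3.20 = 0.0675 mmol/kg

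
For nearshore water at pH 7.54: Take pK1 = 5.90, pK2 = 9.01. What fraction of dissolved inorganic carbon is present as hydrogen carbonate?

α₁ = 0.946

α₁ = 1 / (1 + [H⁺]/K1 + K2/[H⁺]) = 1 / (1 + 10^-1.64 + 10^-1.47)
   = 1 / (1 + 0.022909 + 0.033884) = 1/1.0568 = 0.9463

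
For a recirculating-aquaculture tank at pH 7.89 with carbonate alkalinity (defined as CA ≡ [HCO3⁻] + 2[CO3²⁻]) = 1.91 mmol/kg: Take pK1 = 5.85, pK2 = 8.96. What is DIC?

CA = [HCO3⁻] + 2[CO3²⁻] = (α₁ + 2α₂)·DIC
At pH 7.89: [H⁺]/K1 = 10^-2.04 = 0.0091201, K2/[H⁺] = 10^-1.07 = 0.085114
α₁ = 1/(1 + 0.0091201 + 0.085114) = 1/1.0942 = 0.9139; α₂ = α₁·K2/[H⁺] = 0.07778
α₁ + 2α₂ = 1.0694
DIC = CA / (α₁ + 2α₂) = 1.91 / 1.0694 = 1.79 mmol/kg

DIC = 1.79 mmol/kg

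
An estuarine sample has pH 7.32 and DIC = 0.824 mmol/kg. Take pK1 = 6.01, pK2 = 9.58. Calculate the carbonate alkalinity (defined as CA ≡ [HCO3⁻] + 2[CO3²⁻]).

CA = [HCO3⁻] + 2[CO3²⁻] = (α₁ + 2α₂)·DIC
At pH 7.32: [H⁺]/K1 = 10^-1.31 = 0.048978, K2/[H⁺] = 10^-2.26 = 0.0054954
α₁ = 1/(1 + 0.048978 + 0.0054954) = 1/1.0545 = 0.9483; α₂ = α₁·K2/[H⁺] = 0.005212
α₁ + 2α₂ = 0.9588
CA = 0.9588 × 0.824 = 0.790 mmol/kg

CA = 0.790 mmol/kg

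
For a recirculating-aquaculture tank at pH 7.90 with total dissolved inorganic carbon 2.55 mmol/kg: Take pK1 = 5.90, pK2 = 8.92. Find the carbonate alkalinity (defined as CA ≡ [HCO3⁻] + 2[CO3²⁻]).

CA = 2.75 mmol/kg

CA = [HCO3⁻] + 2[CO3²⁻] = (α₁ + 2α₂)·DIC
At pH 7.90: [H⁺]/K1 = 10^-2.00 = 0.010000, K2/[H⁺] = 10^-1.02 = 0.095499
α₁ = 1/(1 + 0.010000 + 0.095499) = 1/1.1055 = 0.9046; α₂ = α₁·K2/[H⁺] = 0.08639
α₁ + 2α₂ = 1.0773
CA = 1.0773 × 2.55 = 2.75 mmol/kg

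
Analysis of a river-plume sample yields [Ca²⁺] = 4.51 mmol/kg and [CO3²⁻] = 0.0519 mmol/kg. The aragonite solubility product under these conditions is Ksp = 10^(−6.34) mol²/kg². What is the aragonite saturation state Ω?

Ω = 0.512

Ksp = 10^(−6.34) = 4.571×10^-7
Ω = [Ca²⁺][CO3²⁻]/Ksp = (4.51×10^-3)(0.0519×10^-3) / 4.571×10^-7 = 0.512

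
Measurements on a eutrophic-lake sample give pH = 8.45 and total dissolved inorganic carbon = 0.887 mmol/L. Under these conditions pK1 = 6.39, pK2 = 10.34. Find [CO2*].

α₀ = 1 / (1 + K1/[H⁺] + K1K2/[H⁺]²) = 1 / (1 + 10^+2.06 + 10^+0.17)
   = 1 / (1 + 114.82 + 1.4791) = 1/117.29 = 0.008526
[CO2*] = α₀ × DIC = 0.008526 × 0.887 = 0.00756 mmol/L = 7.56 μmol/L

[CO2*] = 7.56 μmol/L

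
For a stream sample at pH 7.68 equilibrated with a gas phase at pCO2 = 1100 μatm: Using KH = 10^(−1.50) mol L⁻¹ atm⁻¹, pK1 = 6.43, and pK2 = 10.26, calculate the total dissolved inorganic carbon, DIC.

DIC = 0.655 mmol/L

[CO2*] = KH · pCO2 = 10^(−1.50) × 1100×10^-6 = 3.479×10^-5 mol/L
α₀ = 1/(1 + K1/[H⁺] + K1K2/[H⁺]²) = 1/(1 + 10^+1.25 + 10^-1.33) = 0.05311
DIC = [CO2*]/α₀ = 3.479×10^-5 / 0.05311 = 0.655 mmol/L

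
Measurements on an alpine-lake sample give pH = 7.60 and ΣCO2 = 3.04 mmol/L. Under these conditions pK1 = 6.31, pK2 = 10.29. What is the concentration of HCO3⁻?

α₁ = 1 / (1 + [H⁺]/K1 + K2/[H⁺]) = 1 / (1 + 10^-1.29 + 10^-2.69)
   = 1 / (1 + 0.051286 + 0.0020417) = 1/1.0533 = 0.9494
[HCO3⁻] = α₁ × DIC = 0.9494 × 3.04 = 2.89 mmol/L

[HCO3⁻] = 2.89 mmol/L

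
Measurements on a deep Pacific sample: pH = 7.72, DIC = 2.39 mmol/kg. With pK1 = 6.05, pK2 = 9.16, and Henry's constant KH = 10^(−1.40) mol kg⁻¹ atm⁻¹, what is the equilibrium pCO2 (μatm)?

pCO2 = 1210 μatm

α₀ = 1 / (1 + K1/[H⁺] + K1K2/[H⁺]²) = 1 / (1 + 10^+1.67 + 10^+0.23)
   = 1 / (1 + 46.774 + 1.6982) = 1/49.472 = 0.02021
[CO2*] = α₀ × DIC = 0.02021 × 2.39 = 0.04831 mmol/kg
pCO2 = [CO2*]/KH = 4.831×10^-5 / 3.981×10^-2 = 1210 μatm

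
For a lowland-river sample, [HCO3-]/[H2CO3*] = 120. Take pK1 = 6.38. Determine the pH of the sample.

pH = 8.46

From K1 = [H⁺][HCO3-]/[H2CO3*]:  pH = pK1 + log₁₀([HCO3-]/[H2CO3*])
log₁₀(120) = +2.079
pH = 6.38 + (+2.079) = 8.46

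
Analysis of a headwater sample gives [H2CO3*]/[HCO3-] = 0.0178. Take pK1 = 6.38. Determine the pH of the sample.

pH = 8.13

From K1 = [H⁺][HCO3-]/[H2CO3*]:  pH = pK1 − log₁₀([H2CO3*]/[HCO3-])
log₁₀(0.0178) = -1.750
pH = 6.38 − (-1.750) = 8.13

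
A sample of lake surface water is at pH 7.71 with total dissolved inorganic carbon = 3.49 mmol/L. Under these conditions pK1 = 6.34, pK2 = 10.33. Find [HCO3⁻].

α₁ = 1 / (1 + [H⁺]/K1 + K2/[H⁺]) = 1 / (1 + 10^-1.37 + 10^-2.62)
   = 1 / (1 + 0.042658 + 0.0023988) = 1/1.0451 = 0.9569
[HCO3⁻] = α₁ × DIC = 0.9569 × 3.49 = 3.34 mmol/L

[HCO3⁻] = 3.34 mmol/L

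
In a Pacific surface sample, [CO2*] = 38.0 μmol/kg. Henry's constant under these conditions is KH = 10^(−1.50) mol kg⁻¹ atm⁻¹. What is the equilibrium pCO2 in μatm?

KH = 10^(−1.50) = 3.162×10^-2 mol kg⁻¹ atm⁻¹
pCO2 = [CO2*]/KH = 38.0×10^-6 / 3.162×10^-2 = 1.20×10^-3 atm = 1200 μatm

pCO2 = 1200 μatm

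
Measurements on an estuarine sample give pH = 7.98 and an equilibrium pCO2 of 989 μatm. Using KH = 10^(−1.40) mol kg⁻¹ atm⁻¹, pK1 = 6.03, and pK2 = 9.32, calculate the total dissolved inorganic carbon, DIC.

DIC = 3.71 mmol/kg

[CO2*] = KH · pCO2 = 10^(−1.40) × 989×10^-6 = 3.937×10^-5 mol/kg
α₀ = 1/(1 + K1/[H⁺] + K1K2/[H⁺]²) = 1/(1 + 10^+1.95 + 10^+0.61) = 0.01062
DIC = [CO2*]/α₀ = 3.937×10^-5 / 0.01062 = 3.71 mmol/kg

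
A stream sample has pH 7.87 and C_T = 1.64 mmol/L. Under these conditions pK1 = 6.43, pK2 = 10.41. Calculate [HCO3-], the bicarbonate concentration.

[HCO3⁻] = 1.58 mmol/L

α₁ = 1 / (1 + [H⁺]/K1 + K2/[H⁺]) = 1 / (1 + 10^-1.44 + 10^-2.54)
   = 1 / (1 + 0.036308 + 0.0028840) = 1/1.0392 = 0.9623
[HCO3⁻] = α₁ × DIC = 0.9623 × 1.64 = 1.58 mmol/L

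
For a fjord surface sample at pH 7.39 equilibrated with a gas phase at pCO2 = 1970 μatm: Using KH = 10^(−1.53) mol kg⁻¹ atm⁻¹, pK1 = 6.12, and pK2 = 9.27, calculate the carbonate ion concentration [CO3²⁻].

[CO3²⁻] = 14.3 μmol/kg

[CO2*] = KH · pCO2 = 10^(−1.53) × 1970×10^-6 = 5.814×10^-5 mol/kg
α₀ = 1/(1 + K1/[H⁺] + K1K2/[H⁺]²) = 1/(1 + 10^+1.27 + 10^-0.61) = 0.05034
DIC = [CO2*]/α₀ = 5.814×10^-5 / 0.05034 = 1.155 mmol/kg
[CO3²⁻] = α₂·DIC; α₂ = 0.01236, so [CO3²⁻] = 0.01236 × 1.155 = 0.0143 mmol/kg = 14.3 μmol/kg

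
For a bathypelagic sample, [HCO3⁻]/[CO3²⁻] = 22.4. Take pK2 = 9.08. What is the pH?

pH = 7.73

From K2 = [H⁺][CO3²⁻]/[HCO3⁻]:  pH = pK2 − log₁₀([HCO3⁻]/[CO3²⁻])
log₁₀(22.4) = +1.350
pH = 9.08 − (+1.350) = 7.73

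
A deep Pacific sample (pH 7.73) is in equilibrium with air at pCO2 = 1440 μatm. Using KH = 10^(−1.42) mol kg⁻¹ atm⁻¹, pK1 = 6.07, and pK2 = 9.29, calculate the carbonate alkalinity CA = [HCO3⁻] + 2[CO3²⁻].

[CO2*] = KH · pCO2 = 10^(−1.42) × 1440×10^-6 = 5.475×10^-5 mol/kg
α₀ = 1/(1 + K1/[H⁺] + K1K2/[H⁺]²) = 1/(1 + 10^+1.66 + 10^+0.10) = 0.02085
DIC = [CO2*]/α₀ = 5.475×10^-5 / 0.02085 = 2.626 mmol/kg
CA = (α₁ + 2α₂)·DIC = (0.9529 + 2×0.02625) × 2.626 = 2.64 mmol/kg

CA = 2.64 mmol/kg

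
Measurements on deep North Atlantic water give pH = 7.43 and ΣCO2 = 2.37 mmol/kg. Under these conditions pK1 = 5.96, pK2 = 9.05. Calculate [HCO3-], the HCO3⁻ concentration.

α₁ = 1 / (1 + [H⁺]/K1 + K2/[H⁺]) = 1 / (1 + 10^-1.47 + 10^-1.62)
   = 1 / (1 + 0.033884 + 0.023988) = 1/1.0579 = 0.9453
[HCO3⁻] = α₁ × DIC = 0.9453 × 2.37 = 2.24 mmol/kg

[HCO3⁻] = 2.24 mmol/kg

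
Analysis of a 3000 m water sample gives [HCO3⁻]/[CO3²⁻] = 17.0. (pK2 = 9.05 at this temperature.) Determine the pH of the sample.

From K2 = [H⁺][CO3²⁻]/[HCO3⁻]:  pH = pK2 − log₁₀([HCO3⁻]/[CO3²⁻])
log₁₀(17.0) = +1.230
pH = 9.05 − (+1.230) = 7.82

pH = 7.82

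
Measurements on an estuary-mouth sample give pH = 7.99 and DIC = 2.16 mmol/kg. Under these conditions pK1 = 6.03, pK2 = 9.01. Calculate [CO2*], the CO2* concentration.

α₀ = 1 / (1 + K1/[H⁺] + K1K2/[H⁺]²) = 1 / (1 + 10^+1.96 + 10^+0.94)
   = 1 / (1 + 91.201 + 8.7096) = 1/100.91 = 0.009910
[CO2*] = α₀ × DIC = 0.009910 × 2.16 = 0.0214 mmol/kg

[CO2*] = 0.0214 mmol/kg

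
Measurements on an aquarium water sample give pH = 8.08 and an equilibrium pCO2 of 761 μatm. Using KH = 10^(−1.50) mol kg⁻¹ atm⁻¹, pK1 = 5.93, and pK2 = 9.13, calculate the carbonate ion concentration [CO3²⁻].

[CO2*] = KH · pCO2 = 10^(−1.50) × 761×10^-6 = 2.406×10^-5 mol/kg
α₀ = 1/(1 + K1/[H⁺] + K1K2/[H⁺]²) = 1/(1 + 10^+2.15 + 10^+1.10) = 0.006458
DIC = [CO2*]/α₀ = 2.406×10^-5 / 0.006458 = 3.726 mmol/kg
[CO3²⁻] = α₂·DIC; α₂ = 0.08130, so [CO3²⁻] = 0.08130 × 3.726 = 0.303 mmol/kg

[CO3²⁻] = 0.303 mmol/kg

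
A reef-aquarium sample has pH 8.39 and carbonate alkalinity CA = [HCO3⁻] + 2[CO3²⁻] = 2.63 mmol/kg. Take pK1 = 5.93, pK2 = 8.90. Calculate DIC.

CA = [HCO3⁻] + 2[CO3²⁻] = (α₁ + 2α₂)·DIC
At pH 8.39: [H⁺]/K1 = 10^-2.46 = 0.0034674, K2/[H⁺] = 10^-0.51 = 0.30903
α₁ = 1/(1 + 0.0034674 + 0.30903) = 1/1.3125 = 0.7619; α₂ = α₁·K2/[H⁺] = 0.2355
α₁ + 2α₂ = 1.2328
DIC = CA / (α₁ + 2α₂) = 2.63 / 1.2328 = 2.13 mmol/kg

DIC = 2.13 mmol/kg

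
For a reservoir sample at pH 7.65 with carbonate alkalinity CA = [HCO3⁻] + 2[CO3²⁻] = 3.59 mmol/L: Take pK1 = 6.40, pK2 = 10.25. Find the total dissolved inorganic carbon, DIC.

DIC = 3.78 mmol/L

CA = [HCO3⁻] + 2[CO3²⁻] = (α₁ + 2α₂)·DIC
At pH 7.65: [H⁺]/K1 = 10^-1.25 = 0.056234, K2/[H⁺] = 10^-2.60 = 0.0025119
α₁ = 1/(1 + 0.056234 + 0.0025119) = 1/1.0587 = 0.9445; α₂ = α₁·K2/[H⁺] = 0.002373
α₁ + 2α₂ = 0.9493
DIC = CA / (α₁ + 2α₂) = 3.59 / 0.9493 = 3.78 mmol/L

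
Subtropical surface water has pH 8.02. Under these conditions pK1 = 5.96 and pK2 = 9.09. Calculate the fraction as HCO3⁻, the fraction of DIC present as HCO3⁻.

α₁ = 0.914

α₁ = 1 / (1 + [H⁺]/K1 + K2/[H⁺]) = 1 / (1 + 10^-2.06 + 10^-1.07)
   = 1 / (1 + 0.0087096 + 0.085114) = 1/1.0938 = 0.9142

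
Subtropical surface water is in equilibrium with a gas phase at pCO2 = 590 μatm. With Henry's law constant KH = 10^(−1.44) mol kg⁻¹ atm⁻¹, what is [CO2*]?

[CO2*] = 21.4 μmol/kg

KH = 10^(−1.44) = 3.631×10^-2 mol kg⁻¹ atm⁻¹
[CO2*] = KH · pCO2 = 3.631×10^-2 × 590×10^-6 atm = 2.14×10^-5 mol/kg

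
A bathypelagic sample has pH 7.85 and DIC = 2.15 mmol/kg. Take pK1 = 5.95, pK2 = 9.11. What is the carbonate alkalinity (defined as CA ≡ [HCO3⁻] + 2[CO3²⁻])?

CA = 2.24 mmol/kg

CA = [HCO3⁻] + 2[CO3²⁻] = (α₁ + 2α₂)·DIC
At pH 7.85: [H⁺]/K1 = 10^-1.90 = 0.012589, K2/[H⁺] = 10^-1.26 = 0.054954
α₁ = 1/(1 + 0.012589 + 0.054954) = 1/1.0675 = 0.9367; α₂ = α₁·K2/[H⁺] = 0.05148
α₁ + 2α₂ = 1.0397
CA = 1.0397 × 2.15 = 2.24 mmol/kg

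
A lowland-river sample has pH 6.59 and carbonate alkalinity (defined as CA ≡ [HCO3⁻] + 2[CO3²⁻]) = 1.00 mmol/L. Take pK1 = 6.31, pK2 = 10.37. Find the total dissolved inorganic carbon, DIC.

DIC = 1.52 mmol/L

CA = [HCO3⁻] + 2[CO3²⁻] = (α₁ + 2α₂)·DIC
At pH 6.59: [H⁺]/K1 = 10^-0.28 = 0.52481, K2/[H⁺] = 10^-3.78 = 0.00016596
α₁ = 1/(1 + 0.52481 + 0.00016596) = 1/1.5250 = 0.6557; α₂ = α₁·K2/[H⁺] = 0.0001088
α₁ + 2α₂ = 0.6560
DIC = CA / (α₁ + 2α₂) = 1.00 / 0.6560 = 1.52 mmol/L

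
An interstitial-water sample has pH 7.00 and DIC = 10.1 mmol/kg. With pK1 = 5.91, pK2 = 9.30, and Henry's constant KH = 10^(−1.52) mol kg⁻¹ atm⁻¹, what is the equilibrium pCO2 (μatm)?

α₀ = 1 / (1 + K1/[H⁺] + K1K2/[H⁺]²) = 1 / (1 + 10^+1.09 + 10^-1.21)
   = 1 / (1 + 12.303 + 0.061660) = 1/13.364 = 0.07483
[CO2*] = α₀ × DIC = 0.07483 × 10.1 = 0.7557 mmol/kg
pCO2 = [CO2*]/KH = 7.557×10^-4 / 3.020×10^-2 = 2.50×10^4 μatm

pCO2 = 2.50×10^4 μatm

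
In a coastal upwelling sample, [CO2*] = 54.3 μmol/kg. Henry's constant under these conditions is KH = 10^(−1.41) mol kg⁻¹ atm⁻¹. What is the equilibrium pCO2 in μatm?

KH = 10^(−1.41) = 3.890×10^-2 mol kg⁻¹ atm⁻¹
pCO2 = [CO2*]/KH = 54.3×10^-6 / 3.890×10^-2 = 1.40×10^-3 atm = 1400 μatm

pCO2 = 1400 μatm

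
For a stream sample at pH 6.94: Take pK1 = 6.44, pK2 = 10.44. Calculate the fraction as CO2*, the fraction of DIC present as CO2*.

α₀ = 0.240

α₀ = 1 / (1 + K1/[H⁺] + K1K2/[H⁺]²) = 1 / (1 + 10^+0.50 + 10^-3.00)
   = 1 / (1 + 3.1623 + 0.0010000) = 1/4.1633 = 0.2402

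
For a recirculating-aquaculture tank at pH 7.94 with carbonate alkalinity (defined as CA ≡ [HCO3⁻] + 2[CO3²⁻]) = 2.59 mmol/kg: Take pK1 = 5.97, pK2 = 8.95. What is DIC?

CA = [HCO3⁻] + 2[CO3²⁻] = (α₁ + 2α₂)·DIC
At pH 7.94: [H⁺]/K1 = 10^-1.97 = 0.010715, K2/[H⁺] = 10^-1.01 = 0.097724
α₁ = 1/(1 + 0.010715 + 0.097724) = 1/1.1084 = 0.9022; α₂ = α₁·K2/[H⁺] = 0.08816
α₁ + 2α₂ = 1.0785
DIC = CA / (α₁ + 2α₂) = 2.59 / 1.0785 = 2.40 mmol/kg

DIC = 2.40 mmol/kg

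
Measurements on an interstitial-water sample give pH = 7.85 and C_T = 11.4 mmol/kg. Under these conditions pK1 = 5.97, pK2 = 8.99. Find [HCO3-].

α₁ = 1 / (1 + [H⁺]/K1 + K2/[H⁺]) = 1 / (1 + 10^-1.88 + 10^-1.14)
   = 1 / (1 + 0.013183 + 0.072444) = 1/1.0856 = 0.9211
[HCO3⁻] = α₁ × DIC = 0.9211 × 11.4 = 10.5 mmol/kg

[HCO3⁻] = 10.5 mmol/kg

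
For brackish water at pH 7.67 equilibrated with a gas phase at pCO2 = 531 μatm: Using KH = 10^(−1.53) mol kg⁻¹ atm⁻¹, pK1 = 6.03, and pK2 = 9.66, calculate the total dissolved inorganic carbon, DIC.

[CO2*] = KH · pCO2 = 10^(−1.53) × 531×10^-6 = 1.567×10^-5 mol/kg
α₀ = 1/(1 + K1/[H⁺] + K1K2/[H⁺]²) = 1/(1 + 10^+1.64 + 10^-0.35) = 0.02217
DIC = [CO2*]/α₀ = 1.567×10^-5 / 0.02217 = 0.707 mmol/kg

DIC = 0.707 mmol/kg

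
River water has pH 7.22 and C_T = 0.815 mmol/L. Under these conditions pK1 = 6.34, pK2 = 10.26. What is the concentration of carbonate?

[CO3²⁻] = 0.656 μmol/L

α₂ = 1 / (1 + [H⁺]/K2 + [H⁺]²/(K1K2)) = 1 / (1 + 10^+3.04 + 10^+2.16)
   = 1 / (1 + 1096.5 + 144.54) = 1/1242.0 = 0.0008051
[CO3²⁻] = α₂ × DIC = 0.0008051 × 0.815 = 0.000656 mmol/L = 0.656 μmol/L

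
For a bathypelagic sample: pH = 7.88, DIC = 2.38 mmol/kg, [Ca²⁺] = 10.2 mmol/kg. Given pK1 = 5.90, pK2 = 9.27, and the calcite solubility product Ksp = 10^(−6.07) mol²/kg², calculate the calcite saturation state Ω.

Ω = 1.11

α₂ = 1 / (1 + [H⁺]/K2 + [H⁺]²/(K1K2)) = 1 / (1 + 10^+1.39 + 10^-0.59)
   = 1 / (1 + 24.547 + 0.25704) = 1/25.804 = 0.03875
[CO3²⁻] = α₂ × DIC = 0.03875 × 2.38 = 0.09223 mmol/kg
Ksp = 10^(−6.07) = 8.511×10^-7
Ω = [Ca²⁺][CO3²⁻]/Ksp = (10.2×10^-3)(9.223×10^-5) / 8.511×10^-7 = 1.11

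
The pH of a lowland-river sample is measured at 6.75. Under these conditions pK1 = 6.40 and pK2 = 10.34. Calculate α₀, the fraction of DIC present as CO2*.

α₀ = 1 / (1 + K1/[H⁺] + K1K2/[H⁺]²) = 1 / (1 + 10^+0.35 + 10^-3.24)
   = 1 / (1 + 2.2387 + 0.00057544) = 1/3.2393 = 0.3087

α₀ = 0.309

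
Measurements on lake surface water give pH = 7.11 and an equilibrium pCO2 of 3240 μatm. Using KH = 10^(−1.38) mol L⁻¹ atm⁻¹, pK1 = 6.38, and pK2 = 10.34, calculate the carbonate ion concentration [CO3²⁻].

[CO2*] = KH · pCO2 = 10^(−1.38) × 3240×10^-6 = 1.351×10^-4 mol/L
α₀ = 1/(1 + K1/[H⁺] + K1K2/[H⁺]²) = 1/(1 + 10^+0.73 + 10^-2.50) = 0.1569
DIC = [CO2*]/α₀ = 1.351×10^-4 / 0.1569 = 0.8608 mmol/L
[CO3²⁻] = α₂·DIC; α₂ = 0.0004962, so [CO3²⁻] = 0.0004962 × 0.8608 = 0.000427 mmol/L = 0.427 μmol/L

[CO3²⁻] = 0.427 μmol/L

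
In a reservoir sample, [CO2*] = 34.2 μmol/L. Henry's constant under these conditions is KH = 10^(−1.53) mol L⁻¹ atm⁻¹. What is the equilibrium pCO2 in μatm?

KH = 10^(−1.53) = 2.951×10^-2 mol L⁻¹ atm⁻¹
pCO2 = [CO2*]/KH = 34.2×10^-6 / 2.951×10^-2 = 1.16×10^-3 atm = 1160 μatm

pCO2 = 1160 μatm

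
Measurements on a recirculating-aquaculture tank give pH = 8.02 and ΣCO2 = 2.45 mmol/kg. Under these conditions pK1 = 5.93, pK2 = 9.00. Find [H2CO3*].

α₀ = 1 / (1 + K1/[H⁺] + K1K2/[H⁺]²) = 1 / (1 + 10^+2.09 + 10^+1.11)
   = 1 / (1 + 123.03 + 12.882) = 1/136.91 = 0.007304
[CO2*] = α₀ × DIC = 0.007304 × 2.45 = 0.0179 mmol/kg = 17.9 μmol/kg

[CO2*] = 17.9 μmol/kg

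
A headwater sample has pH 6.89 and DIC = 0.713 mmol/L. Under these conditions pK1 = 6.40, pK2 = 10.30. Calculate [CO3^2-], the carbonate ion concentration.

[CO3²⁻] = 0.210 μmol/L

α₂ = 1 / (1 + [H⁺]/K2 + [H⁺]²/(K1K2)) = 1 / (1 + 10^+3.41 + 10^+2.92)
   = 1 / (1 + 2570.4 + 831.76) = 1/3403.2 = 0.0002938
[CO3²⁻] = α₂ × DIC = 0.0002938 × 0.713 = 0.000210 mmol/L = 0.210 μmol/L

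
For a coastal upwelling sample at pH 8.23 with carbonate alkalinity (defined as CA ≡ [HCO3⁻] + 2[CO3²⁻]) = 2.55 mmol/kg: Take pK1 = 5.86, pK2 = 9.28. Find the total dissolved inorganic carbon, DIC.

CA = [HCO3⁻] + 2[CO3²⁻] = (α₁ + 2α₂)·DIC
At pH 8.23: [H⁺]/K1 = 10^-2.37 = 0.0042658, K2/[H⁺] = 10^-1.05 = 0.089125
α₁ = 1/(1 + 0.0042658 + 0.089125) = 1/1.0934 = 0.9146; α₂ = α₁·K2/[H⁺] = 0.08151
α₁ + 2α₂ = 1.0776
DIC = CA / (α₁ + 2α₂) = 2.55 / 1.0776 = 2.37 mmol/kg

DIC = 2.37 mmol/kg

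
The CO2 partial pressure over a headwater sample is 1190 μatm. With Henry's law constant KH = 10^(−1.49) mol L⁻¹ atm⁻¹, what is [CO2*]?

KH = 10^(−1.49) = 3.236×10^-2 mol L⁻¹ atm⁻¹
[CO2*] = KH · pCO2 = 3.236×10^-2 × 1190×10^-6 atm = 3.85×10^-5 mol/L

[CO2*] = 38.5 μmol/L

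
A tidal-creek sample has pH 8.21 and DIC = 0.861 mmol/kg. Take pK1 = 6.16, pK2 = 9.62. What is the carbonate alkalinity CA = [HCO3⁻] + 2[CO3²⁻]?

CA = 0.886 mmol/kg

CA = [HCO3⁻] + 2[CO3²⁻] = (α₁ + 2α₂)·DIC
At pH 8.21: [H⁺]/K1 = 10^-2.05 = 0.0089125, K2/[H⁺] = 10^-1.41 = 0.038905
α₁ = 1/(1 + 0.0089125 + 0.038905) = 1/1.0478 = 0.9544; α₂ = α₁·K2/[H⁺] = 0.03713
α₁ + 2α₂ = 1.0286
CA = 1.0286 × 0.861 = 0.886 mmol/kg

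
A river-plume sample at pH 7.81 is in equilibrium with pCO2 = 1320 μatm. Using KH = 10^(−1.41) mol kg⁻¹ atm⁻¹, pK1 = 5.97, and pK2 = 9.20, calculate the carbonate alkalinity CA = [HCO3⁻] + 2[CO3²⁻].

[CO2*] = KH · pCO2 = 10^(−1.41) × 1320×10^-6 = 5.135×10^-5 mol/kg
α₀ = 1/(1 + K1/[H⁺] + K1K2/[H⁺]²) = 1/(1 + 10^+1.84 + 10^+0.45) = 0.01370
DIC = [CO2*]/α₀ = 5.135×10^-5 / 0.01370 = 3.749 mmol/kg
CA = (α₁ + 2α₂)·DIC = (0.9477 + 2×0.03861) × 3.749 = 3.84 mmol/kg

CA = 3.84 mmol/kg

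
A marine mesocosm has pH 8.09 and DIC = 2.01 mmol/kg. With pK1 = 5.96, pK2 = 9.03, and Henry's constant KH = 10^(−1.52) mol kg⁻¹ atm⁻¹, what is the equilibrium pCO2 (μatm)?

α₀ = 1 / (1 + K1/[H⁺] + K1K2/[H⁺]²) = 1 / (1 + 10^+2.13 + 10^+1.19)
   = 1 / (1 + 134.90 + 15.488) = 1/151.38 = 0.006606
[CO2*] = α₀ × DIC = 0.006606 × 2.01 = 0.01328 mmol/kg = 13.28 μmol/kg
pCO2 = [CO2*]/KH = 1.328×10^-5 / 3.020×10^-2 = 440 μatm

pCO2 = 440 μatm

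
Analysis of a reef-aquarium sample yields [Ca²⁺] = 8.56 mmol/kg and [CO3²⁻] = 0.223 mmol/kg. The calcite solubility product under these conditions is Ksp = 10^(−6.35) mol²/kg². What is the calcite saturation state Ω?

Ω = 4.27

Ksp = 10^(−6.35) = 4.467×10^-7
Ω = [Ca²⁺][CO3²⁻]/Ksp = (8.56×10^-3)(0.223×10^-3) / 4.467×10^-7 = 4.27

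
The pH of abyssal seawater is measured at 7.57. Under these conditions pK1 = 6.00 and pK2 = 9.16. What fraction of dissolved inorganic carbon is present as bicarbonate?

α₁ = 0.950

α₁ = 1 / (1 + [H⁺]/K1 + K2/[H⁺]) = 1 / (1 + 10^-1.57 + 10^-1.59)
   = 1 / (1 + 0.026915 + 0.025704) = 1/1.0526 = 0.9500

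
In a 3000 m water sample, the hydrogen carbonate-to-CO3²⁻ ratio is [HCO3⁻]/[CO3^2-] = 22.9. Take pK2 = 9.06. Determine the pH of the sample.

From K2 = [H⁺][CO3^2-]/[HCO3⁻]:  pH = pK2 − log₁₀([HCO3⁻]/[CO3^2-])
log₁₀(22.9) = +1.360
pH = 9.06 − (+1.360) = 7.70

pH = 7.70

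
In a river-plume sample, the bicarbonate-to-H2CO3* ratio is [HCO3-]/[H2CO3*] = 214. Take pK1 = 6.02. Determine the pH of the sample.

pH = 8.35

From K1 = [H⁺][HCO3-]/[H2CO3*]:  pH = pK1 + log₁₀([HCO3-]/[H2CO3*])
log₁₀(214) = +2.330
pH = 6.02 + (+2.330) = 8.35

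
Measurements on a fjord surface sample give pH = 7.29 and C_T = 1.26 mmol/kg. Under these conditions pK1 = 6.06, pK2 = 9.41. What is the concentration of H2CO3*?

[CO2*] = 0.0696 mmol/kg

α₀ = 1 / (1 + K1/[H⁺] + K1K2/[H⁺]²) = 1 / (1 + 10^+1.23 + 10^-0.89)
   = 1 / (1 + 16.982 + 0.12882) = 1/18.111 = 0.05521
[CO2*] = α₀ × DIC = 0.05521 × 1.26 = 0.0696 mmol/kg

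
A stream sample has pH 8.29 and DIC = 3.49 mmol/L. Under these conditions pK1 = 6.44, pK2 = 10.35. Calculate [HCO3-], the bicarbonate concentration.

[HCO3⁻] = 3.41 mmol/L

α₁ = 1 / (1 + [H⁺]/K1 + K2/[H⁺]) = 1 / (1 + 10^-1.85 + 10^-2.06)
   = 1 / (1 + 0.014125 + 0.0087096) = 1/1.0228 = 0.9777
[HCO3⁻] = α₁ × DIC = 0.9777 × 3.49 = 3.41 mmol/L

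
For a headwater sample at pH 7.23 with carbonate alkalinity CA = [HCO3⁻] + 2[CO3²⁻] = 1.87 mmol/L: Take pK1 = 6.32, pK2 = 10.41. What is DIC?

DIC = 2.10 mmol/L

CA = [HCO3⁻] + 2[CO3²⁻] = (α₁ + 2α₂)·DIC
At pH 7.23: [H⁺]/K1 = 10^-0.91 = 0.12303, K2/[H⁺] = 10^-3.18 = 0.00066069
α₁ = 1/(1 + 0.12303 + 0.00066069) = 1/1.1237 = 0.8899; α₂ = α₁·K2/[H⁺] = 0.0005880
α₁ + 2α₂ = 0.8911
DIC = CA / (α₁ + 2α₂) = 1.87 / 0.8911 = 2.10 mmol/L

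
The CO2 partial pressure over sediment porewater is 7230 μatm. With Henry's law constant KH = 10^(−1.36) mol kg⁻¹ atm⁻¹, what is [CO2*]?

[CO2*] = 316 μmol/kg

KH = 10^(−1.36) = 4.365×10^-2 mol kg⁻¹ atm⁻¹
[CO2*] = KH · pCO2 = 4.365×10^-2 × 7230×10^-6 atm = 3.16×10^-4 mol/kg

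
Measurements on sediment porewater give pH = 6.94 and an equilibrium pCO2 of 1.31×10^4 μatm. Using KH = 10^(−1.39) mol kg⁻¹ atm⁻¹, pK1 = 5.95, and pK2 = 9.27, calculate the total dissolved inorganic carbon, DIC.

DIC = 5.77 mmol/kg

[CO2*] = KH · pCO2 = 10^(−1.39) × 1.31×10^4×10^-6 = 5.337×10^-4 mol/kg
α₀ = 1/(1 + K1/[H⁺] + K1K2/[H⁺]²) = 1/(1 + 10^+0.99 + 10^-1.34) = 0.09244
DIC = [CO2*]/α₀ = 5.337×10^-4 / 0.09244 = 5.77 mmol/kg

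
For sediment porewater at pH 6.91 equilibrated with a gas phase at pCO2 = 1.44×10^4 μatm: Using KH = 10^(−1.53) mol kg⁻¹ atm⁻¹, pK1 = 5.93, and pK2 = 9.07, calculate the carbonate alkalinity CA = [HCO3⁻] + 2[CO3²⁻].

[CO2*] = KH · pCO2 = 10^(−1.53) × 1.44×10^4×10^-6 = 4.250×10^-4 mol/kg
α₀ = 1/(1 + K1/[H⁺] + K1K2/[H⁺]²) = 1/(1 + 10^+0.98 + 10^-1.18) = 0.09420
DIC = [CO2*]/α₀ = 4.250×10^-4 / 0.09420 = 4.512 mmol/kg
CA = (α₁ + 2α₂)·DIC = (0.8996 + 2×0.006224) × 4.512 = 4.11 mmol/kg

CA = 4.11 mmol/kg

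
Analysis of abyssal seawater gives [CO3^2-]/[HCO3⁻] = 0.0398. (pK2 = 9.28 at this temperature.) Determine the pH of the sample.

From K2 = [H⁺][CO3^2-]/[HCO3⁻]:  pH = pK2 + log₁₀([CO3^2-]/[HCO3⁻])
log₁₀(0.0398) = -1.400
pH = 9.28 + (-1.400) = 7.88

pH = 7.88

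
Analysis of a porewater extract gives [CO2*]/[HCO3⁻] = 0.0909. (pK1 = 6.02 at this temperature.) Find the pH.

From K1 = [H⁺][HCO3⁻]/[CO2*]:  pH = pK1 − log₁₀([CO2*]/[HCO3⁻])
log₁₀(0.0909) = -1.041
pH = 6.02 − (-1.041) = 7.06

pH = 7.06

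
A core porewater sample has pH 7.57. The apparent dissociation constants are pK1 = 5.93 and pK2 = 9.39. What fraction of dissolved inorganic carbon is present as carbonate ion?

α₂ = 0.0146

α₂ = 1 / (1 + [H⁺]/K2 + [H⁺]²/(K1K2)) = 1 / (1 + 10^+1.82 + 10^+0.18)
   = 1 / (1 + 66.069 + 1.5136) = 1/68.583 = 0.01458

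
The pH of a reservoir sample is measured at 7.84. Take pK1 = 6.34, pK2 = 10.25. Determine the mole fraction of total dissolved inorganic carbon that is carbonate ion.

α₂ = 1 / (1 + [H⁺]/K2 + [H⁺]²/(K1K2)) = 1 / (1 + 10^+2.41 + 10^+0.91)
   = 1 / (1 + 257.04 + 8.1283) = 1/266.17 = 0.003757

α₂ = 0.00376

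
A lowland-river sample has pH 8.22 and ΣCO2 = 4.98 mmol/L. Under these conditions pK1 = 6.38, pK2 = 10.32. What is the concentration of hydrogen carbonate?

[HCO3⁻] = 4.87 mmol/L

α₁ = 1 / (1 + [H⁺]/K1 + K2/[H⁺]) = 1 / (1 + 10^-1.84 + 10^-2.10)
   = 1 / (1 + 0.014454 + 0.0079433) = 1/1.0224 = 0.9781
[HCO3⁻] = α₁ × DIC = 0.9781 × 4.98 = 4.87 mmol/L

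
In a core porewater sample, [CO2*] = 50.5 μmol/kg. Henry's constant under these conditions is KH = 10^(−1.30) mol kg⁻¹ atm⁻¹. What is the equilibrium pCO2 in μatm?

KH = 10^(−1.30) = 5.012×10^-2 mol kg⁻¹ atm⁻¹
pCO2 = [CO2*]/KH = 50.5×10^-6 / 5.012×10^-2 = 1.01×10^-3 atm = 1010 μatm

pCO2 = 1010 μatm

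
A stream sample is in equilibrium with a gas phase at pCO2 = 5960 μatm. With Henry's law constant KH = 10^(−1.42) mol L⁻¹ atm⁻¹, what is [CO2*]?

KH = 10^(−1.42) = 3.802×10^-2 mol L⁻¹ atm⁻¹
[CO2*] = KH · pCO2 = 3.802×10^-2 × 5960×10^-6 atm = 2.27×10^-4 mol/L

[CO2*] = 227 μmol/L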